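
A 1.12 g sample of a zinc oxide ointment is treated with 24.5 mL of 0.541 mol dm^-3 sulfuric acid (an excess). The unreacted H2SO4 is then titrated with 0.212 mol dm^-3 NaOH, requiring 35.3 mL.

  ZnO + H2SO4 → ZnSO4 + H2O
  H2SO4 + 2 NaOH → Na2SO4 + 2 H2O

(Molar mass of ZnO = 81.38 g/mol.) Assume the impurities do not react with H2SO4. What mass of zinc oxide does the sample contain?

n(H2SO4) added = 0.0245 × 0.541 = 0.0133 mol
n(NaOH) used in back-titration = 0.0353 × 0.212 = 7.48 × 10^-3 mol
From the 1:2 ratio, n(H2SO4) left over = 1/2 × 7.48 × 10^-3 = 3.74 × 10^-3 mol
n(H2SO4) consumed by analyte = 0.0133 − 3.74 × 10^-3 = 9.51 × 10^-3 mol
n(ZnO) = 9.51 × 10^-3 mol (1:1 ratio)
mass of ZnO = 9.51 × 10^-3 × 81.38 = 0.774 g

0.774 g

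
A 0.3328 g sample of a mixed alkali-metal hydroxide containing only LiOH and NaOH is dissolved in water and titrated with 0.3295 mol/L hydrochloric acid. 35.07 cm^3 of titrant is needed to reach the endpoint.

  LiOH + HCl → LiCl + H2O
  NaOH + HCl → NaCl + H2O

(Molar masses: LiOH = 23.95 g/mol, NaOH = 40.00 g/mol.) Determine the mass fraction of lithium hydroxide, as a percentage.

n(HCl) = 0.03507 × 0.3295 = 0.01156 mol
Let x = n(LiOH), y = n(NaOH).
Titrant: 1x + 1y = 0.01156;  mass: 23.95x + 40.00y = 0.3328
Solving, x = 8.064 × 10^-3 mol, y = 3.492 × 10^-3 mol
mass of LiOH = 8.064 × 10^-3 × 23.95 = 0.1931 g
% LiOH = 0.1931 / 0.3328 × 100 = 58.03 %

58.03 %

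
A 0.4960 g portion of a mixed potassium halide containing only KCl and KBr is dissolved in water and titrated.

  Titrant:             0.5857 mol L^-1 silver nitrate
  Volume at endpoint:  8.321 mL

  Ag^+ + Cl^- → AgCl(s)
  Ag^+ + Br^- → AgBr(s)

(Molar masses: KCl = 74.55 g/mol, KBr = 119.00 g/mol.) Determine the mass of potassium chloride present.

0.1408 g

n(AgNO3) = 0.008321 × 0.5857 = 4.874 × 10^-3 mol
Let x = n(KCl), y = n(KBr).
Titrant: 1x + 1y = 4.874 × 10^-3;  mass: 74.55x + 119.00y = 0.4960
Solving, x = 1.889 × 10^-3 mol, y = 2.985 × 10^-3 mol
mass of KCl = 1.889 × 10^-3 × 74.55 = 0.1408 g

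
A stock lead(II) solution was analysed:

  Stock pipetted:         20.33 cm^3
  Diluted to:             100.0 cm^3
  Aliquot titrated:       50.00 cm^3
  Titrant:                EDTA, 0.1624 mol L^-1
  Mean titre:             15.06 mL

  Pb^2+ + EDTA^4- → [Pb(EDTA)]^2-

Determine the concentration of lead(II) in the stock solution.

0.2406 mol/L

n(EDTA) = 0.01506 × 0.1624 = 2.446 × 10^-3 mol
n(Pb2+) in the aliquot = 2.446 × 10^-3 mol (1:1 ratio)
[Pb2+]_dilute = 2.446 × 10^-3 / 0.05000 = 0.04891 mol/L
Dilution factor = 100.0 / 20.33 = 4.919
[Pb2+]_stock = 0.04891 × 4.919 = 0.2406 mol/L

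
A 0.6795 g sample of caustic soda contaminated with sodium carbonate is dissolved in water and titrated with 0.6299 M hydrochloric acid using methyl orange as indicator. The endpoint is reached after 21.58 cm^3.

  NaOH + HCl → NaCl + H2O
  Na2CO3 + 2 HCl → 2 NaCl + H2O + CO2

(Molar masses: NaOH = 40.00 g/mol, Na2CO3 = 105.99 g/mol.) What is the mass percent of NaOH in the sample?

18.52 %

n(HCl) = 0.02158 × 0.6299 = 0.01359 mol
Let x = n(NaOH), y = n(Na2CO3).
Titrant: 1x + 2y = 0.01359;  mass: 40.00x + 105.99y = 0.6795
Solving, x = 3.145 × 10^-3 mol, y = 5.224 × 10^-3 mol
mass of NaOH = 3.145 × 10^-3 × 40.00 = 0.1258 g
% NaOH = 0.1258 / 0.6795 × 100 = 18.52 %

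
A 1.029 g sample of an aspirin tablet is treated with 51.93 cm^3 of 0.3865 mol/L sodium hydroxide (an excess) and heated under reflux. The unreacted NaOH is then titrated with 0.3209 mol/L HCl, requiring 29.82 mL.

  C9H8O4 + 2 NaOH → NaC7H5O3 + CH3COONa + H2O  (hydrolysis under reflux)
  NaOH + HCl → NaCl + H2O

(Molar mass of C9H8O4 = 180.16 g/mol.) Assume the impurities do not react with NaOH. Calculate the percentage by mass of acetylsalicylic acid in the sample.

n(NaOH) added = 0.05193 × 0.3865 = 0.02007 mol
n(HCl) used in back-titration = 0.02982 × 0.3209 = 9.569 × 10^-3 mol
n(NaOH) left over = 9.569 × 10^-3 mol (1:1 ratio)
n(NaOH) consumed by analyte = 0.02007 − 9.569 × 10^-3 = 0.01050 mol
From the 1:2 ratio, n(C9H8O4) = 1/2 × 0.01050 = 5.251 × 10^-3 mol
mass of C9H8O4 = 5.251 × 10^-3 × 180.16 = 0.9460 g
% C9H8O4 = 0.9460 / 1.029 × 100 = 91.93 %

91.93 %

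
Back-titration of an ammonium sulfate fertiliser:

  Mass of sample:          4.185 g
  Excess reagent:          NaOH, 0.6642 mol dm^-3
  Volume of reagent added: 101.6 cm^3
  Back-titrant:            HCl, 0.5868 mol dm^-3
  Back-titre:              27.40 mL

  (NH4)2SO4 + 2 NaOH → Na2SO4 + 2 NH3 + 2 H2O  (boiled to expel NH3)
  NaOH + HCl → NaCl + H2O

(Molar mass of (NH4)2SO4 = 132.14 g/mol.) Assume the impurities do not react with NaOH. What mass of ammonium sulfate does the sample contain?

3.396 g

n(NaOH) added = 0.1016 × 0.6642 = 0.06748 mol
n(HCl) used in back-titration = 0.02740 × 0.5868 = 0.01608 mol
n(NaOH) left over = 0.01608 mol (1:1 ratio)
n(NaOH) consumed by analyte = 0.06748 − 0.01608 = 0.05140 mol
From the 1:2 ratio, n((NH4)2SO4) = 1/2 × 0.05140 = 0.02570 mol
mass of (NH4)2SO4 = 0.02570 × 132.14 = 3.396 g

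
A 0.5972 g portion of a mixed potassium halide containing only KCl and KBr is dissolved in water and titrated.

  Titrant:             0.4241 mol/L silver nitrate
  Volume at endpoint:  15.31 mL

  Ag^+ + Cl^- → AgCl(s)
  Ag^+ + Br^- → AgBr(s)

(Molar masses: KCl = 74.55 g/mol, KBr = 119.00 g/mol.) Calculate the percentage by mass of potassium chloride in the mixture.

49.28 %

n(AgNO3) = 0.01531 × 0.4241 = 6.493 × 10^-3 mol
Let x = n(KCl), y = n(KBr).
Titrant: 1x + 1y = 6.493 × 10^-3;  mass: 74.55x + 119.00y = 0.5972
Solving, x = 3.947 × 10^-3 mol, y = 2.546 × 10^-3 mol
mass of KCl = 3.947 × 10^-3 × 74.55 = 0.2943 g
% KCl = 0.2943 / 0.5972 × 100 = 49.28 %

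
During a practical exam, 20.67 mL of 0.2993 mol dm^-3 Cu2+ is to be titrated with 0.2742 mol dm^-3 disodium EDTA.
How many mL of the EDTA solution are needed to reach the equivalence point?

Cu^2+ + EDTA^4- → [Cu(EDTA)]^2-
n(Cu2+) = 0.02067 L × 0.2993 mol/L = 6.187 × 10^-3 mol
n(EDTA) = 6.187 × 10^-3 mol (1:1 stoichiometry)
V(EDTA) = 6.187 × 10^-3 mol / 0.2742 mol/L = 0.02256 L = 22.56 mL

22.56 mL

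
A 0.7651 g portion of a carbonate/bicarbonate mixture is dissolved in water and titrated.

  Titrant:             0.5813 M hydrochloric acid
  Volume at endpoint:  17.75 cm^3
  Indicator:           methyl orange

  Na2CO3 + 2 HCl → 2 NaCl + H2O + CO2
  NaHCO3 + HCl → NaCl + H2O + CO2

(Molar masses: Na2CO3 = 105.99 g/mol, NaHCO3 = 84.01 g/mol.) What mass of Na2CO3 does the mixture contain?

0.1738 g

n(HCl) = 0.01775 × 0.5813 = 0.01032 mol
Let x = n(Na2CO3), y = n(NaHCO3).
Titrant: 2x + 1y = 0.01032;  mass: 105.99x + 84.01y = 0.7651
Solving, x = 1.640 × 10^-3 mol, y = 7.038 × 10^-3 mol
mass of Na2CO3 = 1.640 × 10^-3 × 105.99 = 0.1738 g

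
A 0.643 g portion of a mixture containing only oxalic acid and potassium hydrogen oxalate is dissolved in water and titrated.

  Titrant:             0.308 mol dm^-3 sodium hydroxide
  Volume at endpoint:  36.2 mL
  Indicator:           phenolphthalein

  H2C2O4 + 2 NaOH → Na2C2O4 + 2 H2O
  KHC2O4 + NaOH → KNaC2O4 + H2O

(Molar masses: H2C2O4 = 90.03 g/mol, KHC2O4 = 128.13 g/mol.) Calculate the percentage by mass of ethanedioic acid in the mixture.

66.2 %

n(NaOH) = 0.0362 × 0.308 = 0.0111 mol
Let x = n(H2C2O4), y = n(KHC2O4).
Titrant: 2x + 1y = 0.0111;  mass: 90.03x + 128.13y = 0.643
Solving, x = 4.73 × 10^-3 mol, y = 1.70 × 10^-3 mol
mass of H2C2O4 = 4.73 × 10^-3 × 90.03 = 0.425 g
% H2C2O4 = 0.425 / 0.643 × 100 = 66.2 %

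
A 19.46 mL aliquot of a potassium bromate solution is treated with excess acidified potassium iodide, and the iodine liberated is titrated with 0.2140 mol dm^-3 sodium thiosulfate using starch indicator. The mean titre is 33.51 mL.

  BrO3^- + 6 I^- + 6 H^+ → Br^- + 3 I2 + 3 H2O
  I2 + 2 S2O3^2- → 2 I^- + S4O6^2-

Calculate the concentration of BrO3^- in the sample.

0.06142 mol/L

n(S2O3^2-) = 0.03351 × 0.2140 = 7.171 × 10^-3 mol
n(I2) = n(S2O3^2-)/2 = 3.586 × 10^-3 mol
From the 1:3 ratio, n(BrO3^-) in the aliquot = 1/3 × 3.586 × 10^-3 = 1.195 × 10^-3 mol
[BrO3^-] = 1.195 × 10^-3 / 0.01946 = 0.06142 mol/L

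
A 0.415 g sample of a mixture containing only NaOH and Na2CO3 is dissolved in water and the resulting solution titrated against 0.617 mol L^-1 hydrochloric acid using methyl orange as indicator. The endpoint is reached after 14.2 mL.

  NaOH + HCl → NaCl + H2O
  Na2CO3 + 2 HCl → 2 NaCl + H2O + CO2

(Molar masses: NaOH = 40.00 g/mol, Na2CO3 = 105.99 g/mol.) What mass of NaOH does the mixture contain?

0.152 g

n(HCl) = 0.0142 × 0.617 = 8.76 × 10^-3 mol
Let x = n(NaOH), y = n(Na2CO3).
Titrant: 1x + 2y = 8.76 × 10^-3;  mass: 40.00x + 105.99y = 0.415
Solving, x = 3.79 × 10^-3 mol, y = 2.48 × 10^-3 mol
mass of NaOH = 3.79 × 10^-3 × 40.00 = 0.152 g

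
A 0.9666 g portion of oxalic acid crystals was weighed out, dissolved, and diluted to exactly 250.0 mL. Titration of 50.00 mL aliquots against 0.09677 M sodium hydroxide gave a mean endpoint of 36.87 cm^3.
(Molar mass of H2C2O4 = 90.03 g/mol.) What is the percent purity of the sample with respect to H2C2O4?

H2C2O4 + 2 NaOH → Na2C2O4 + 2 H2O
n(NaOH) per titration = 0.03687 × 0.09677 = 3.568 × 10^-3 mol
From the 1:2 ratio, n(H2C2O4) in each aliquot = 1/2 × 3.568 × 10^-3 = 1.784 × 10^-3 mol
n(H2C2O4) in the whole flask = 1.784 × 10^-3 × 250.0/50.00 = 8.920 × 10^-3 mol
mass of H2C2O4 = 8.920 × 10^-3 × 90.03 = 0.8030 g
% H2C2O4 = 0.8030 / 0.9666 × 100 = 83.08 %

83.08 %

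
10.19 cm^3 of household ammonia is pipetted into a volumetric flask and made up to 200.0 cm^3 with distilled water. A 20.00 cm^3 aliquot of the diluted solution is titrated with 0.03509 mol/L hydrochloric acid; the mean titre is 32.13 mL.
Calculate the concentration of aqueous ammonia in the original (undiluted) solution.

NH3 + HCl → NH4Cl
n(HCl) = 0.03213 × 0.03509 = 1.127 × 10^-3 mol
n(NH3) in the aliquot = 1.127 × 10^-3 mol (1:1 ratio)
[NH3]_dilute = 1.127 × 10^-3 / 0.02000 = 0.05637 mol/L
Dilution factor = 200.0 / 10.19 = 19.63
[NH3]_stock = 0.05637 × 19.63 = 1.106 mol/L

1.106 mol/L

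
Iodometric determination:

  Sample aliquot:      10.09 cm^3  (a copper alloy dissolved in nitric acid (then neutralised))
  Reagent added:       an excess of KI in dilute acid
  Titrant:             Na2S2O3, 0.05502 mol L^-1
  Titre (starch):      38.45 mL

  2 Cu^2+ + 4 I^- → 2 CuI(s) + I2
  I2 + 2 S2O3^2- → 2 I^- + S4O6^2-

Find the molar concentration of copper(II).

n(S2O3^2-) = 0.03845 × 0.05502 = 2.116 × 10^-3 mol
n(I2) = n(S2O3^2-)/2 = 1.058 × 10^-3 mol
From the 2:1 ratio, n(Cu2+) in the aliquot = 2/1 × 1.058 × 10^-3 = 2.116 × 10^-3 mol
[Cu2+] = 2.116 × 10^-3 / 0.01009 = 0.2097 mol/L

0.2097 mol/L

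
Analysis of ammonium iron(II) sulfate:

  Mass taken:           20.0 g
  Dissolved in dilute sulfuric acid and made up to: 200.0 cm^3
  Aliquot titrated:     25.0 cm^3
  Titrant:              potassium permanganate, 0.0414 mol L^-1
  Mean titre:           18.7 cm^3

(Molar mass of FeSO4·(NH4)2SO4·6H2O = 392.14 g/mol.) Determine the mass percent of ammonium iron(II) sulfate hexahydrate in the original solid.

60.7 %

MnO4^- + 5 Fe^2+ + 8 H^+ → Mn^2+ + 5 Fe^3+ + 4 H2O
n(KMnO4) per titration = 0.0187 × 0.0414 = 7.74 × 10^-4 mol
From the 5:1 ratio, n(FeSO4·(NH4)2SO4·6H2O) in each aliquot = 5/1 × 7.74 × 10^-4 = 3.87 × 10^-3 mol
n(FeSO4·(NH4)2SO4·6H2O) in the whole flask = 3.87 × 10^-3 × 200.0/25.0 = 0.0310 mol
mass of FeSO4·(NH4)2SO4·6H2O = 0.0310 × 392.14 = 12.1 g
% FeSO4·(NH4)2SO4·6H2O = 12.1 / 20.0 × 100 = 60.7 %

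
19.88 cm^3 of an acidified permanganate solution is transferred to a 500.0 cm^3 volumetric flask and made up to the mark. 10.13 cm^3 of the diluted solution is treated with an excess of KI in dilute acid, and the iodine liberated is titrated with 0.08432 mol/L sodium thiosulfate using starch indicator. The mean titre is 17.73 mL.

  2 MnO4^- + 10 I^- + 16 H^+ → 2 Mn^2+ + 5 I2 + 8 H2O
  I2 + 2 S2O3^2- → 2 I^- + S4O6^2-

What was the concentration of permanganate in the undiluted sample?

0.7424 mol/L

n(S2O3^2-) = 0.01773 × 0.08432 = 1.495 × 10^-3 mol
n(I2) = n(S2O3^2-)/2 = 7.475 × 10^-4 mol
From the 2:5 ratio, n(MnO4^-) in the aliquot = 2/5 × 7.475 × 10^-4 = 2.990 × 10^-4 mol
[MnO4^-]_dilute = 2.990 × 10^-4 / 0.01013 = 0.02952 mol/L
[MnO4^-]_original = 0.02952 × 500.0/19.88 = 0.7424 mol/L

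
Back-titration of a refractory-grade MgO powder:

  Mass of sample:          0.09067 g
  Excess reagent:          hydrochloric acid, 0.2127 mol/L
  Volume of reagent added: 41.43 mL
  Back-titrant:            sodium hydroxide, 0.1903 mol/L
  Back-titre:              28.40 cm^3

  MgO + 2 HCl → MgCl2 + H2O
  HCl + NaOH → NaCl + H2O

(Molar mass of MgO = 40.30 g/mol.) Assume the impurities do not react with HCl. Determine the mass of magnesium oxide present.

n(HCl) added = 0.04143 × 0.2127 = 8.812 × 10^-3 mol
n(NaOH) used in back-titration = 0.02840 × 0.1903 = 5.405 × 10^-3 mol
n(HCl) left over = 5.405 × 10^-3 mol (1:1 ratio)
n(HCl) consumed by analyte = 8.812 × 10^-3 − 5.405 × 10^-3 = 3.408 × 10^-3 mol
From the 1:2 ratio, n(MgO) = 1/2 × 3.408 × 10^-3 = 1.704 × 10^-3 mol
mass of MgO = 1.704 × 10^-3 × 40.30 = 0.06866 g

0.06866 g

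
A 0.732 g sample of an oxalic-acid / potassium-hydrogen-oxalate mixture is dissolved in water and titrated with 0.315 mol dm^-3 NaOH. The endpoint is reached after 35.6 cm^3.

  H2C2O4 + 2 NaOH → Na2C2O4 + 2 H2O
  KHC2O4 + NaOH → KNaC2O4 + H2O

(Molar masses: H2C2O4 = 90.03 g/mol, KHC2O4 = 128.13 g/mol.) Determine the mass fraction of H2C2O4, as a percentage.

n(NaOH) = 0.0356 × 0.315 = 0.0112 mol
Let x = n(H2C2O4), y = n(KHC2O4).
Titrant: 2x + 1y = 0.0112;  mass: 90.03x + 128.13y = 0.732
Solving, x = 4.24 × 10^-3 mol, y = 2.73 × 10^-3 mol
mass of H2C2O4 = 4.24 × 10^-3 × 90.03 = 0.382 g
% H2C2O4 = 0.382 / 0.732 × 100 = 52.2 %

52.2 %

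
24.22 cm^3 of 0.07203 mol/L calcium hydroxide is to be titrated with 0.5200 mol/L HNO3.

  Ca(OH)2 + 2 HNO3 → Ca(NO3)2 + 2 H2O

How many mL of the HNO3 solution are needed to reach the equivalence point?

n(Ca(OH)2) = 0.02422 L × 0.07203 mol/L = 1.745 × 10^-3 mol
From the 2:1 stoichiometry, n(HNO3) = 2/1 × 1.745 × 10^-3 = 3.489 × 10^-3 mol
V(HNO3) = 3.489 × 10^-3 mol / 0.5200 mol/L = 0.006710 L = 6.710 mL

6.710 mL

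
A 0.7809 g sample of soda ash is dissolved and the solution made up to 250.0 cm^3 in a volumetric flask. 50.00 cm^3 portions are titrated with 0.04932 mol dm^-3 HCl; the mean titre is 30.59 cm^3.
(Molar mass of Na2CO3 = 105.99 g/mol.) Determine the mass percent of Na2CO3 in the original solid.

51.19 %

Na2CO3 + 2 HCl → 2 NaCl + H2O + CO2
n(HCl) per titration = 0.03059 × 0.04932 = 1.509 × 10^-3 mol
From the 1:2 ratio, n(Na2CO3) in each aliquot = 1/2 × 1.509 × 10^-3 = 7.543 × 10^-4 mol
n(Na2CO3) in the whole flask = 7.543 × 10^-4 × 250.0/50.00 = 3.772 × 10^-3 mol
mass of Na2CO3 = 3.772 × 10^-3 × 105.99 = 0.3998 g
% Na2CO3 = 0.3998 / 0.7809 × 100 = 51.19 %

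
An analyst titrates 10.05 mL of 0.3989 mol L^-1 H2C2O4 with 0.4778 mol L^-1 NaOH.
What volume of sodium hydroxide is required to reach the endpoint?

H2C2O4 + 2 NaOH → Na2C2O4 + 2 H2O
n(H2C2O4) = 0.01005 L × 0.3989 mol/L = 4.009 × 10^-3 mol
From the 2:1 stoichiometry, n(NaOH) = 2/1 × 4.009 × 10^-3 = 8.018 × 10^-3 mol
V(NaOH) = 8.018 × 10^-3 mol / 0.4778 mol/L = 0.01678 L = 16.78 mL

16.78 mL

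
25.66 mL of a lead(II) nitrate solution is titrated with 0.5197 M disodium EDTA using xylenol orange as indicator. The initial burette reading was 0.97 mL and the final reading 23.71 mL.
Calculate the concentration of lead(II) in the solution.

Pb^2+ + EDTA^4- → [Pb(EDTA)]^2-
n(EDTA) = 0.02274 L × 0.5197 mol/L = 0.01182 mol
n(Pb2+) = 0.01182 mol (1:1 mole ratio)
[Pb2+] = 0.01182 mol / 0.02566 L = 0.4606 mol/L

0.4606 M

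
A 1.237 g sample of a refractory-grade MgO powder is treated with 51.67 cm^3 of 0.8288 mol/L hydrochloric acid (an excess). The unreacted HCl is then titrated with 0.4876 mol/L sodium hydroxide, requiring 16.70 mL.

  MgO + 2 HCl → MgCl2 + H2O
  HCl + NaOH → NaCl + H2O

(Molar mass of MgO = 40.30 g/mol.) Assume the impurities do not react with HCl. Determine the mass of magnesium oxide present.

0.6988 g

n(HCl) added = 0.05167 × 0.8288 = 0.04282 mol
n(NaOH) used in back-titration = 0.01670 × 0.4876 = 8.143 × 10^-3 mol
n(HCl) left over = 8.143 × 10^-3 mol (1:1 ratio)
n(HCl) consumed by analyte = 0.04282 − 8.143 × 10^-3 = 0.03468 mol
From the 1:2 ratio, n(MgO) = 1/2 × 0.03468 = 0.01734 mol
mass of MgO = 0.01734 × 40.30 = 0.6988 g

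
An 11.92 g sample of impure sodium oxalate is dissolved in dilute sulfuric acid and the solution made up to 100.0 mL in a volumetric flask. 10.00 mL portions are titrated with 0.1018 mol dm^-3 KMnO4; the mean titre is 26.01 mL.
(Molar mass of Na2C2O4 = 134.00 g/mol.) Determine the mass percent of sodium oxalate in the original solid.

74.41 %

2 MnO4^- + 5 C2O4^2- + 16 H^+ → 2 Mn^2+ + 10 CO2 + 8 H2O
n(KMnO4) per titration = 0.02601 × 0.1018 = 2.648 × 10^-3 mol
From the 5:2 ratio, n(Na2C2O4) in each aliquot = 5/2 × 2.648 × 10^-3 = 6.620 × 10^-3 mol
n(Na2C2O4) in the whole flask = 6.620 × 10^-3 × 100.0/10.00 = 0.06620 mol
mass of Na2C2O4 = 0.06620 × 134.00 = 8.870 g
% Na2C2O4 = 8.870 / 11.92 × 100 = 74.41 %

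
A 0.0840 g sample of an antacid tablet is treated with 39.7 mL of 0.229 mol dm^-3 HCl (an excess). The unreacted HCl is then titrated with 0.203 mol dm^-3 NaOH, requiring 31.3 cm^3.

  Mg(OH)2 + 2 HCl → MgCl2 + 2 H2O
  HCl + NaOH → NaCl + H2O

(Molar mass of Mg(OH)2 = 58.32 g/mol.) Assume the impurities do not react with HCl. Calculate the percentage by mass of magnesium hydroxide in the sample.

95.0 %

n(HCl) added = 0.0397 × 0.229 = 9.09 × 10^-3 mol
n(NaOH) used in back-titration = 0.0313 × 0.203 = 6.35 × 10^-3 mol
n(HCl) left over = 6.35 × 10^-3 mol (1:1 ratio)
n(HCl) consumed by analyte = 9.09 × 10^-3 − 6.35 × 10^-3 = 2.74 × 10^-3 mol
From the 1:2 ratio, n(Mg(OH)2) = 1/2 × 2.74 × 10^-3 = 1.37 × 10^-3 mol
mass of Mg(OH)2 = 1.37 × 10^-3 × 58.32 = 0.0798 g
% Mg(OH)2 = 0.0798 / 0.0840 × 100 = 95.0 %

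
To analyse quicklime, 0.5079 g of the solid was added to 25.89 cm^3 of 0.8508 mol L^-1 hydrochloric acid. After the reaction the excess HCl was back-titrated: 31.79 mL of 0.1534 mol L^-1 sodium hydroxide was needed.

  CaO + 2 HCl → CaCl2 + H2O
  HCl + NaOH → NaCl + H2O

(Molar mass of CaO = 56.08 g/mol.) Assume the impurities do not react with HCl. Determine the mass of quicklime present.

n(HCl) added = 0.02589 × 0.8508 = 0.02203 mol
n(NaOH) used in back-titration = 0.03179 × 0.1534 = 4.877 × 10^-3 mol
n(HCl) left over = 4.877 × 10^-3 mol (1:1 ratio)
n(HCl) consumed by analyte = 0.02203 − 4.877 × 10^-3 = 0.01715 mol
From the 1:2 ratio, n(CaO) = 1/2 × 0.01715 = 8.575 × 10^-3 mol
mass of CaO = 8.575 × 10^-3 × 56.08 = 0.4809 g

0.4809 g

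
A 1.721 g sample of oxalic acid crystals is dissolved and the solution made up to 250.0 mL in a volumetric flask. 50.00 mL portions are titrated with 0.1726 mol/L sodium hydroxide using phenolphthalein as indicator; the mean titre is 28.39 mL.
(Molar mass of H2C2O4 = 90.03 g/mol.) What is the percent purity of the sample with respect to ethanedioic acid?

H2C2O4 + 2 NaOH → Na2C2O4 + 2 H2O
n(NaOH) per titration = 0.02839 × 0.1726 = 4.900 × 10^-3 mol
From the 1:2 ratio, n(H2C2O4) in each aliquot = 1/2 × 4.900 × 10^-3 = 2.450 × 10^-3 mol
n(H2C2O4) in the whole flask = 2.450 × 10^-3 × 250.0/50.00 = 0.01225 mol
mass of H2C2O4 = 0.01225 × 90.03 = 1.103 g
% H2C2O4 = 1.103 / 1.721 × 100 = 64.08 %

64.08 %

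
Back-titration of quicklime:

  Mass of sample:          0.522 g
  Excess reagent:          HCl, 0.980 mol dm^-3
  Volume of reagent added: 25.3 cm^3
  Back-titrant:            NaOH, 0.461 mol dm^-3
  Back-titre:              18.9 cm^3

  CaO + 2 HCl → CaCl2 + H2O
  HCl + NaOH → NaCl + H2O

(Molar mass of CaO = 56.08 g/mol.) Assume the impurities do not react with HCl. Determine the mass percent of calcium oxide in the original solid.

n(HCl) added = 0.0253 × 0.980 = 0.0248 mol
n(NaOH) used in back-titration = 0.0189 × 0.461 = 8.71 × 10^-3 mol
n(HCl) left over = 8.71 × 10^-3 mol (1:1 ratio)
n(HCl) consumed by analyte = 0.0248 − 8.71 × 10^-3 = 0.0161 mol
From the 1:2 ratio, n(CaO) = 1/2 × 0.0161 = 8.04 × 10^-3 mol
mass of CaO = 8.04 × 10^-3 × 56.08 = 0.451 g
% CaO = 0.451 / 0.522 × 100 = 86.4 %

86.4 %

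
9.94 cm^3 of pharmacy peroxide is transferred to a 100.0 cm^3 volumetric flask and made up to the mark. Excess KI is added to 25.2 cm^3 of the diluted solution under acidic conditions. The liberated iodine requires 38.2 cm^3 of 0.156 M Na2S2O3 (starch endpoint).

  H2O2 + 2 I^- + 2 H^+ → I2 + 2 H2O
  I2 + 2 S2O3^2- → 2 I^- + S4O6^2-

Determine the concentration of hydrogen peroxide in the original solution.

1.19 M

n(S2O3^2-) = 0.0382 × 0.156 = 5.96 × 10^-3 mol
n(I2) = n(S2O3^2-)/2 = 2.98 × 10^-3 mol
n(H2O2) in the aliquot = 2.98 × 10^-3 mol (1:1 ratio)
[H2O2]_dilute = 2.98 × 10^-3 / 0.0252 = 0.118 mol/L
[H2O2]_original = 0.118 × 100.0/9.94 = 1.19 mol/L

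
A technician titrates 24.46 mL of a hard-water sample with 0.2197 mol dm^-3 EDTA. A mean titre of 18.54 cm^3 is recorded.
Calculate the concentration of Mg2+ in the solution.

Mg^2+ + EDTA^4- → [Mg(EDTA)]^2-
n(EDTA) = 0.01854 L × 0.2197 mol/L = 4.073 × 10^-3 mol
n(Mg2+) = 4.073 × 10^-3 mol (1:1 mole ratio)
[Mg2+] = 4.073 × 10^-3 mol / 0.02446 L = 0.1665 mol/L

0.1665 mol/L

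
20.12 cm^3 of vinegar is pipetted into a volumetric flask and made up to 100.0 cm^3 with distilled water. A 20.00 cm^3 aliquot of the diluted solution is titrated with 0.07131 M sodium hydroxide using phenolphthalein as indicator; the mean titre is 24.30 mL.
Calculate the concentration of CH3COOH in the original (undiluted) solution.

CH3COOH + NaOH → CH3COONa + H2O
n(NaOH) = 0.02430 × 0.07131 = 1.733 × 10^-3 mol
n(CH3COOH) in the aliquot = 1.733 × 10^-3 mol (1:1 ratio)
[CH3COOH]_dilute = 1.733 × 10^-3 / 0.02000 = 0.08664 mol/L
Dilution factor = 100.0 / 20.12 = 4.970
[CH3COOH]_stock = 0.08664 × 4.970 = 0.4306 mol/L

0.4306 M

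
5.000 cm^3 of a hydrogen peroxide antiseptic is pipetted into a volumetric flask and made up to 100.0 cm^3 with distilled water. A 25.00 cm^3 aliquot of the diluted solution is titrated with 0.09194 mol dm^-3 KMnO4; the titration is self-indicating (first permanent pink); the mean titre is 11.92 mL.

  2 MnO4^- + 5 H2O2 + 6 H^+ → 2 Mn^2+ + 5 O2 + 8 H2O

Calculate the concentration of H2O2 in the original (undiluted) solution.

2.192 mol/L

n(KMnO4) = 0.01192 × 0.09194 = 1.096 × 10^-3 mol
From the 5:2 ratio, n(H2O2) in the aliquot = 5/2 × 1.096 × 10^-3 = 2.740 × 10^-3 mol
[H2O2]_dilute = 2.740 × 10^-3 / 0.02500 = 0.1096 mol/L
Dilution factor = 100.0 / 5.000 = 20.00
[H2O2]_stock = 0.1096 × 20.00 = 2.192 mol/L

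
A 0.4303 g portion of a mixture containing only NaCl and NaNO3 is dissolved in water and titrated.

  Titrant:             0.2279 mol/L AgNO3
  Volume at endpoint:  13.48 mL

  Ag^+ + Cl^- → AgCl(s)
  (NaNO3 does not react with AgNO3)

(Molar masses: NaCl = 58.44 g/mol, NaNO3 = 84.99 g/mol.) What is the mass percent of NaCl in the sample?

41.72 %

n(AgNO3) = 0.01348 × 0.2279 = 3.072 × 10^-3 mol
Let x = n(NaCl), y = n(NaNO3).
Titrant: 1x = 3.072 × 10^-3;  mass: 58.44x + 84.99y = 0.4303
Solving, x = 3.072 × 10^-3 mol, y = 2.951 × 10^-3 mol
mass of NaCl = 3.072 × 10^-3 × 58.44 = 0.1795 g
% NaCl = 0.1795 / 0.4303 × 100 = 41.72 %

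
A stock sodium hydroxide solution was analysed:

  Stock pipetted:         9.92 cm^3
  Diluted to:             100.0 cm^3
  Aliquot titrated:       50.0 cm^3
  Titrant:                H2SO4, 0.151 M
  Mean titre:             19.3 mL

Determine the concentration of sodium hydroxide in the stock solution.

1.18 M

2 NaOH + H2SO4 → Na2SO4 + 2 H2O
n(H2SO4) = 0.0193 × 0.151 = 2.91 × 10^-3 mol
From the 2:1 ratio, n(NaOH) in the aliquot = 2/1 × 2.91 × 10^-3 = 5.83 × 10^-3 mol
[NaOH]_dilute = 5.83 × 10^-3 / 0.0500 = 0.117 mol/L
Dilution factor = 100.0 / 9.92 = 10.08
[NaOH]_stock = 0.117 × 10.08 = 1.18 mol/L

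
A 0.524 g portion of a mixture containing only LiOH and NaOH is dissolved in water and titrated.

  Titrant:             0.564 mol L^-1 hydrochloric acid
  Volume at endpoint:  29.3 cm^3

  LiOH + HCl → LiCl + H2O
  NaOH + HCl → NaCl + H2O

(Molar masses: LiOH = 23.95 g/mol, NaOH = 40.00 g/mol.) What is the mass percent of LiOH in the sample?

39.0 %

n(HCl) = 0.0293 × 0.564 = 0.0165 mol
Let x = n(LiOH), y = n(NaOH).
Titrant: 1x + 1y = 0.0165;  mass: 23.95x + 40.00y = 0.524
Solving, x = 8.54 × 10^-3 mol, y = 7.99 × 10^-3 mol
mass of LiOH = 8.54 × 10^-3 × 23.95 = 0.204 g
% LiOH = 0.204 / 0.524 × 100 = 39.0 %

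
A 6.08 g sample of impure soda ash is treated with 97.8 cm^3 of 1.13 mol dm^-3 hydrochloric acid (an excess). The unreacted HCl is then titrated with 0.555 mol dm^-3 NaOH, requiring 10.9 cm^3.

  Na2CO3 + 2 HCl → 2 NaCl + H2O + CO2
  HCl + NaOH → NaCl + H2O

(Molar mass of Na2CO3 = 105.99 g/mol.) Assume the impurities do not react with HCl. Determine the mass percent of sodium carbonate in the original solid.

n(HCl) added = 0.0978 × 1.13 = 0.111 mol
n(NaOH) used in back-titration = 0.0109 × 0.555 = 6.05 × 10^-3 mol
n(HCl) left over = 6.05 × 10^-3 mol (1:1 ratio)
n(HCl) consumed by analyte = 0.111 − 6.05 × 10^-3 = 0.104 mol
From the 1:2 ratio, n(Na2CO3) = 1/2 × 0.104 = 0.0522 mol
mass of Na2CO3 = 0.0522 × 105.99 = 5.54 g
% Na2CO3 = 5.54 / 6.08 × 100 = 91.1 %

91.1 %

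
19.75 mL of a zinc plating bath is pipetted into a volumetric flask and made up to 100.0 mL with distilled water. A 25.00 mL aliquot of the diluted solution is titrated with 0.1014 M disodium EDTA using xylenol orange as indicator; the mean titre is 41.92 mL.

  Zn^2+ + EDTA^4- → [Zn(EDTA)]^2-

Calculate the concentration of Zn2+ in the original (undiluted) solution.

0.8609 M

n(EDTA) = 0.04192 × 0.1014 = 4.251 × 10^-3 mol
n(Zn2+) in the aliquot = 4.251 × 10^-3 mol (1:1 ratio)
[Zn2+]_dilute = 4.251 × 10^-3 / 0.02500 = 0.1700 mol/L
Dilution factor = 100.0 / 19.75 = 5.063
[Zn2+]_stock = 0.1700 × 5.063 = 0.8609 mol/L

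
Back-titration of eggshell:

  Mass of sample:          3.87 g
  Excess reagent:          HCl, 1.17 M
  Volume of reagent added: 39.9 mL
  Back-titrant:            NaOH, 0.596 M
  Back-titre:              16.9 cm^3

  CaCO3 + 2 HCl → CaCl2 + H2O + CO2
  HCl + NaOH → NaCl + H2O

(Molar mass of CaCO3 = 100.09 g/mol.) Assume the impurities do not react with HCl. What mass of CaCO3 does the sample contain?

n(HCl) added = 0.0399 × 1.17 = 0.0467 mol
n(NaOH) used in back-titration = 0.0169 × 0.596 = 0.0101 mol
n(HCl) left over = 0.0101 mol (1:1 ratio)
n(HCl) consumed by analyte = 0.0467 − 0.0101 = 0.0366 mol
From the 1:2 ratio, n(CaCO3) = 1/2 × 0.0366 = 0.0183 mol
mass of CaCO3 = 0.0183 × 100.09 = 1.83 g

1.83 g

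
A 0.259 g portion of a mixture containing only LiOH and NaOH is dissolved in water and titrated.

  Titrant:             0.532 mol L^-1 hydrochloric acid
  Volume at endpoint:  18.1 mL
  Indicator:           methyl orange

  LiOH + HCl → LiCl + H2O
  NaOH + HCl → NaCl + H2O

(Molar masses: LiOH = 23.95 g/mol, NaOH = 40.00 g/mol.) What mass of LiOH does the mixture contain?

0.188 g

n(HCl) = 0.0181 × 0.532 = 9.63 × 10^-3 mol
Let x = n(LiOH), y = n(NaOH).
Titrant: 1x + 1y = 9.63 × 10^-3;  mass: 23.95x + 40.00y = 0.259
Solving, x = 7.86 × 10^-3 mol, y = 1.77 × 10^-3 mol
mass of LiOH = 7.86 × 10^-3 × 23.95 = 0.188 g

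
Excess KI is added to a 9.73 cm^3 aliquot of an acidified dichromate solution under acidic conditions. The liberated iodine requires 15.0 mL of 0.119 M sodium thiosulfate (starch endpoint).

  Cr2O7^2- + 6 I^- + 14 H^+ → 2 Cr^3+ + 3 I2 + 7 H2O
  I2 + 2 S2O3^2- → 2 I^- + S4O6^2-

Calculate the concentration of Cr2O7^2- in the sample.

0.0306 M

n(S2O3^2-) = 0.0150 × 0.119 = 1.78 × 10^-3 mol
n(I2) = n(S2O3^2-)/2 = 8.92 × 10^-4 mol
From the 1:3 ratio, n(Cr2O7^2-) in the aliquot = 1/3 × 8.92 × 10^-4 = 2.97 × 10^-4 mol
[Cr2O7^2-] = 2.97 × 10^-4 / 0.00973 = 0.0306 mol/L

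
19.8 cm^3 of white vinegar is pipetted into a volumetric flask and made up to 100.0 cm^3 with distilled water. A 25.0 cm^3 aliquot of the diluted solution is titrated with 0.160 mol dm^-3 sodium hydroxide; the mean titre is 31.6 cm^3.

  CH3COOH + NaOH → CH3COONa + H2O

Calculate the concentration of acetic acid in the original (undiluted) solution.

1.02 mol/L

n(NaOH) = 0.0316 × 0.160 = 5.06 × 10^-3 mol
n(CH3COOH) in the aliquot = 5.06 × 10^-3 mol (1:1 ratio)
[CH3COOH]_dilute = 5.06 × 10^-3 / 0.0250 = 0.202 mol/L
Dilution factor = 100.0 / 19.8 = 5.051
[CH3COOH]_stock = 0.202 × 5.051 = 1.02 mol/L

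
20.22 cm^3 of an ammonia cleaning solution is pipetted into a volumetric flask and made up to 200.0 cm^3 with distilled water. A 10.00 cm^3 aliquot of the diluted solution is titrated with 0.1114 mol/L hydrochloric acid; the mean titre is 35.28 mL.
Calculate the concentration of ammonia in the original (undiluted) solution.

3.887 mol/L

NH3 + HCl → NH4Cl
n(HCl) = 0.03528 × 0.1114 = 3.930 × 10^-3 mol
n(NH3) in the aliquot = 3.930 × 10^-3 mol (1:1 ratio)
[NH3]_dilute = 3.930 × 10^-3 / 0.01000 = 0.3930 mol/L
Dilution factor = 200.0 / 20.22 = 9.891
[NH3]_stock = 0.3930 × 9.891 = 3.887 mol/L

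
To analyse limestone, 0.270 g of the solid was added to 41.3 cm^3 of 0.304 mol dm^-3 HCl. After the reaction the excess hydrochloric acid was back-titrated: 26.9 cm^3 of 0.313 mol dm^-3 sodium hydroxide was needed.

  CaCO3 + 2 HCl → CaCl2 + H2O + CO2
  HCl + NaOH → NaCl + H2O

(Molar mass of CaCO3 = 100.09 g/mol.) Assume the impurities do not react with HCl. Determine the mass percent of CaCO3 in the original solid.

n(HCl) added = 0.0413 × 0.304 = 0.0126 mol
n(NaOH) used in back-titration = 0.0269 × 0.313 = 8.42 × 10^-3 mol
n(HCl) left over = 8.42 × 10^-3 mol (1:1 ratio)
n(HCl) consumed by analyte = 0.0126 − 8.42 × 10^-3 = 4.14 × 10^-3 mol
From the 1:2 ratio, n(CaCO3) = 1/2 × 4.14 × 10^-3 = 2.07 × 10^-3 mol
mass of CaCO3 = 2.07 × 10^-3 × 100.09 = 0.207 g
% CaCO3 = 0.207 / 0.270 × 100 = 76.7 %

76.7 %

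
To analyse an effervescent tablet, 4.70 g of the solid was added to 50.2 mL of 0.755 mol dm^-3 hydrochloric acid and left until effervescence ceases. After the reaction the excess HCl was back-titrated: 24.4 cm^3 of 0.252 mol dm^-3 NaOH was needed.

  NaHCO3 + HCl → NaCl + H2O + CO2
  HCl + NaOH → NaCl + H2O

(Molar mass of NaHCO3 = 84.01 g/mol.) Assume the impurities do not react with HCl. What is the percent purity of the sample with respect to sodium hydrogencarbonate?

56.8 %

n(HCl) added = 0.0502 × 0.755 = 0.0379 mol
n(NaOH) used in back-titration = 0.0244 × 0.252 = 6.15 × 10^-3 mol
n(HCl) left over = 6.15 × 10^-3 mol (1:1 ratio)
n(HCl) consumed by analyte = 0.0379 − 6.15 × 10^-3 = 0.0318 mol
n(NaHCO3) = 0.0318 mol (1:1 ratio)
mass of NaHCO3 = 0.0318 × 84.01 = 2.67 g
% NaHCO3 = 2.67 / 4.70 × 100 = 56.8 %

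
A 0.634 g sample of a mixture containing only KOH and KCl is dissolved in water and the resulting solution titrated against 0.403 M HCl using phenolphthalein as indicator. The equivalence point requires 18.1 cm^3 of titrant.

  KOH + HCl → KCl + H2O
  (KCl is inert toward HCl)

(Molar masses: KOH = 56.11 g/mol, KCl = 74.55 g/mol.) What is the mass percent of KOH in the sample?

64.6 %

n(HCl) = 0.0181 × 0.403 = 7.29 × 10^-3 mol
Let x = n(KOH), y = n(KCl).
Titrant: 1x = 7.29 × 10^-3;  mass: 56.11x + 74.55y = 0.634
Solving, x = 7.29 × 10^-3 mol, y = 3.01 × 10^-3 mol
mass of KOH = 7.29 × 10^-3 × 56.11 = 0.409 g
% KOH = 0.409 / 0.634 × 100 = 64.6 %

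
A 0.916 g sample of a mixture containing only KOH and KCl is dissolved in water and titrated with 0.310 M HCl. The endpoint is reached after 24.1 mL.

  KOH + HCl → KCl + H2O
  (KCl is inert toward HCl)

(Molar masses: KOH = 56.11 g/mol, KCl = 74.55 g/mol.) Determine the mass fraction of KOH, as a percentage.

45.8 %

n(HCl) = 0.0241 × 0.310 = 7.47 × 10^-3 mol
Let x = n(KOH), y = n(KCl).
Titrant: 1x = 7.47 × 10^-3;  mass: 56.11x + 74.55y = 0.916
Solving, x = 7.47 × 10^-3 mol, y = 6.66 × 10^-3 mol
mass of KOH = 7.47 × 10^-3 × 56.11 = 0.419 g
% KOH = 0.419 / 0.916 × 100 = 45.8 %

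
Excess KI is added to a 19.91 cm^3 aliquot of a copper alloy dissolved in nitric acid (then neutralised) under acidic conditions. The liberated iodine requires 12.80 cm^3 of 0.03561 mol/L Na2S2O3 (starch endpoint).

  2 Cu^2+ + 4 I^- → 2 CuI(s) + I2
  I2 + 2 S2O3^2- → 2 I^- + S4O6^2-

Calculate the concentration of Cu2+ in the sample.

n(S2O3^2-) = 0.01280 × 0.03561 = 4.558 × 10^-4 mol
n(I2) = n(S2O3^2-)/2 = 2.279 × 10^-4 mol
From the 2:1 ratio, n(Cu2+) in the aliquot = 2/1 × 2.279 × 10^-4 = 4.558 × 10^-4 mol
[Cu2+] = 4.558 × 10^-4 / 0.01991 = 0.02289 mol/L

0.02289 mol/L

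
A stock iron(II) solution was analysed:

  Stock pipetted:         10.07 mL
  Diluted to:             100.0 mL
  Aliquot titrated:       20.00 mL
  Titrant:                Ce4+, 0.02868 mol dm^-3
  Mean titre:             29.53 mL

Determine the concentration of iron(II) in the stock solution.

0.4205 mol/L

Ce^4+ + Fe^2+ → Ce^3+ + Fe^3+
n(Ce4+) = 0.02953 × 0.02868 = 8.469 × 10^-4 mol
n(Fe2+) in the aliquot = 8.469 × 10^-4 mol (1:1 ratio)
[Fe2+]_dilute = 8.469 × 10^-4 / 0.02000 = 0.04235 mol/L
Dilution factor = 100.0 / 10.07 = 9.930
[Fe2+]_stock = 0.04235 × 9.930 = 0.4205 mol/L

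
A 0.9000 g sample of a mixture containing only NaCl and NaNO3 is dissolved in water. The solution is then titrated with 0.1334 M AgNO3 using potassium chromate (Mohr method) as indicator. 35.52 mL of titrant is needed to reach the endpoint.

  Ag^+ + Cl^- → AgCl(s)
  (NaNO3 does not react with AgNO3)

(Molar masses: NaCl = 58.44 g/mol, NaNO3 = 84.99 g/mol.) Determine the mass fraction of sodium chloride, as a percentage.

30.77 %

n(AgNO3) = 0.03552 × 0.1334 = 4.738 × 10^-3 mol
Let x = n(NaCl), y = n(NaNO3).
Titrant: 1x = 4.738 × 10^-3;  mass: 58.44x + 84.99y = 0.9000
Solving, x = 4.738 × 10^-3 mol, y = 7.331 × 10^-3 mol
mass of NaCl = 4.738 × 10^-3 × 58.44 = 0.2769 g
% NaCl = 0.2769 / 0.9000 × 100 = 30.77 %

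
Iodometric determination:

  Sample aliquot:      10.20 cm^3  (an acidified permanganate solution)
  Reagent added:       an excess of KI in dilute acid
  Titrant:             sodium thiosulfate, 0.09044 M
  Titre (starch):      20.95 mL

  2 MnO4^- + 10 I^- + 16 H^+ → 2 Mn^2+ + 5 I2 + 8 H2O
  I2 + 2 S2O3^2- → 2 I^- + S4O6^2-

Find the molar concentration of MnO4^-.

0.03715 M

n(S2O3^2-) = 0.02095 × 0.09044 = 1.895 × 10^-3 mol
n(I2) = n(S2O3^2-)/2 = 9.474 × 10^-4 mol
From the 2:5 ratio, n(MnO4^-) in the aliquot = 2/5 × 9.474 × 10^-4 = 3.789 × 10^-4 mol
[MnO4^-] = 3.789 × 10^-4 / 0.01020 = 0.03715 mol/L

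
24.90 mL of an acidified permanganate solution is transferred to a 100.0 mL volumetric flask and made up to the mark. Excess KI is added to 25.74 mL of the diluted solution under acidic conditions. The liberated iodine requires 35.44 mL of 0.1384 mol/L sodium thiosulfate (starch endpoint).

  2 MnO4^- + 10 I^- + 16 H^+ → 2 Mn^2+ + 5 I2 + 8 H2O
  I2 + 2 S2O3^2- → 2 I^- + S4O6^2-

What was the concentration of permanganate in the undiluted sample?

n(S2O3^2-) = 0.03544 × 0.1384 = 4.905 × 10^-3 mol
n(I2) = n(S2O3^2-)/2 = 2.452 × 10^-3 mol
From the 2:5 ratio, n(MnO4^-) in the aliquot = 2/5 × 2.452 × 10^-3 = 9.810 × 10^-4 mol
[MnO4^-]_dilute = 9.810 × 10^-4 / 0.02574 = 0.03811 mol/L
[MnO4^-]_original = 0.03811 × 100.0/24.90 = 0.1531 mol/L

0.1531 mol/L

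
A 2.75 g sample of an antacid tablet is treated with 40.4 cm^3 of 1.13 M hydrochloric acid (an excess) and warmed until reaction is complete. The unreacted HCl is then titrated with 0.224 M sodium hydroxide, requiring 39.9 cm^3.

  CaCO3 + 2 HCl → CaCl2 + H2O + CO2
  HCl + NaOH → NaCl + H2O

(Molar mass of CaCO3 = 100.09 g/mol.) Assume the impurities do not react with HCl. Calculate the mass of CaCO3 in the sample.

1.84 g

n(HCl) added = 0.0404 × 1.13 = 0.0457 mol
n(NaOH) used in back-titration = 0.0399 × 0.224 = 8.94 × 10^-3 mol
n(HCl) left over = 8.94 × 10^-3 mol (1:1 ratio)
n(HCl) consumed by analyte = 0.0457 − 8.94 × 10^-3 = 0.0367 mol
From the 1:2 ratio, n(CaCO3) = 1/2 × 0.0367 = 0.0184 mol
mass of CaCO3 = 0.0184 × 100.09 = 1.84 g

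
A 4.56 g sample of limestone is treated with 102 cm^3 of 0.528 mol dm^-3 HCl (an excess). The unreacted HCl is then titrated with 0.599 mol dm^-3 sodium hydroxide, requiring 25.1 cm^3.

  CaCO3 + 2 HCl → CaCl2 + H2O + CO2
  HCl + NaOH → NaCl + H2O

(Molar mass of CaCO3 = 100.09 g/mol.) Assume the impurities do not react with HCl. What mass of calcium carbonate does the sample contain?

n(HCl) added = 0.102 × 0.528 = 0.0539 mol
n(NaOH) used in back-titration = 0.0251 × 0.599 = 0.0150 mol
n(HCl) left over = 0.0150 mol (1:1 ratio)
n(HCl) consumed by analyte = 0.0539 − 0.0150 = 0.0388 mol
From the 1:2 ratio, n(CaCO3) = 1/2 × 0.0388 = 0.0194 mol
mass of CaCO3 = 0.0194 × 100.09 = 1.94 g

1.94 g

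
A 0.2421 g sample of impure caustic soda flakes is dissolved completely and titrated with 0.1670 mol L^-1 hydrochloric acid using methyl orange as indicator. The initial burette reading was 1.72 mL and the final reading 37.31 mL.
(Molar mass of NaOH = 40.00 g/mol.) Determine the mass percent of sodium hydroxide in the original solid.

NaOH + HCl → NaCl + H2O
n(HCl) = 0.03559 L × 0.1670 mol/L = 5.944 × 10^-3 mol
n(NaOH) = 5.944 × 10^-3 mol (1:1 ratio)
mass of NaOH = 5.944 × 10^-3 × 40.00 g/mol = 0.2377 g
% NaOH = 0.2377 / 0.2421 × 100 = 98.20 %

98.20 %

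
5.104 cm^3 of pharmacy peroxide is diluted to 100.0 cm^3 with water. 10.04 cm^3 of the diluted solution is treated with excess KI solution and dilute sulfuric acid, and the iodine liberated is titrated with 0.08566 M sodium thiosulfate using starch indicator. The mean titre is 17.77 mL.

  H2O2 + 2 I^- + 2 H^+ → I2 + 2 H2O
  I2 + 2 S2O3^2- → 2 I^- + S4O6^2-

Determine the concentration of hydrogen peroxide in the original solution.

n(S2O3^2-) = 0.01777 × 0.08566 = 1.522 × 10^-3 mol
n(I2) = n(S2O3^2-)/2 = 7.611 × 10^-4 mol
n(H2O2) in the aliquot = 7.611 × 10^-4 mol (1:1 ratio)
[H2O2]_dilute = 7.611 × 10^-4 / 0.01004 = 0.07581 mol/L
[H2O2]_original = 0.07581 × 100.0/5.104 = 1.485 mol/L

1.485 M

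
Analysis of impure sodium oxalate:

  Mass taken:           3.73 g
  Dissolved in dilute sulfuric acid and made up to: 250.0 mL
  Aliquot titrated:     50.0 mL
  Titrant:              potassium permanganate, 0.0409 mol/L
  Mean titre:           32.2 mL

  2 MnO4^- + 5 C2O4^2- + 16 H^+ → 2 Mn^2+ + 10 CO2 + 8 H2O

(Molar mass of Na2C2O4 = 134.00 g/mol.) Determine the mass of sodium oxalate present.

n(KMnO4) per titration = 0.0322 × 0.0409 = 1.32 × 10^-3 mol
From the 5:2 ratio, n(Na2C2O4) in each aliquot = 5/2 × 1.32 × 10^-3 = 3.29 × 10^-3 mol
n(Na2C2O4) in the whole flask = 3.29 × 10^-3 × 250.0/50.0 = 0.0165 mol
mass of Na2C2O4 = 0.0165 × 134.00 = 2.21 g

2.21 g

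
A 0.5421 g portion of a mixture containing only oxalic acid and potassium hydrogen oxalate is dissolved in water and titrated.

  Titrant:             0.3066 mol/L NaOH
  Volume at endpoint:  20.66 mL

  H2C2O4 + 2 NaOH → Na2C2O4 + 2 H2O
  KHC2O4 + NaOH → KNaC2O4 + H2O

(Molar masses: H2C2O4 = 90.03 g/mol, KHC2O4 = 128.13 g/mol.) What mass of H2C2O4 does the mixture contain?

0.1460 g

n(NaOH) = 0.02066 × 0.3066 = 6.334 × 10^-3 mol
Let x = n(H2C2O4), y = n(KHC2O4).
Titrant: 2x + 1y = 6.334 × 10^-3;  mass: 90.03x + 128.13y = 0.5421
Solving, x = 1.621 × 10^-3 mol, y = 3.092 × 10^-3 mol
mass of H2C2O4 = 1.621 × 10^-3 × 90.03 = 0.1460 g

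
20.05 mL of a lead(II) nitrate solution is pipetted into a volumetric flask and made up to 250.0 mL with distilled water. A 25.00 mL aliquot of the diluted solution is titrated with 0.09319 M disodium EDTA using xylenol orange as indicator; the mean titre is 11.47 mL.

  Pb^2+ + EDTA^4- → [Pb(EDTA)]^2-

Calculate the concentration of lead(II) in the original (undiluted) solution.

n(EDTA) = 0.01147 × 0.09319 = 1.069 × 10^-3 mol
n(Pb2+) in the aliquot = 1.069 × 10^-3 mol (1:1 ratio)
[Pb2+]_dilute = 1.069 × 10^-3 / 0.02500 = 0.04276 mol/L
Dilution factor = 250.0 / 20.05 = 12.47
[Pb2+]_stock = 0.04276 × 12.47 = 0.5331 mol/L

0.5331 M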